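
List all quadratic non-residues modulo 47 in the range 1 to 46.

Square k = 1,…,23 (k and 47−k give the same square):
1²=1, 2²=4, 3²=9, 4²=16, 5²=25, 6²=36, 7²≡2, 8²≡17, 9²≡34, 10²≡6, 11²≡27, 12²≡3, 13²≡28, 14²≡8, 15²≡37, 16²≡21, 17²≡7, 18²≡42, 19²≡32, 20²≡24, 21²≡18, 22²≡14, 23²≡12 (mod 47).
The residues are {1, 2, 3, 4, 6, 7, 8, 9, 12, 14, 16, 17, 18, 21, 24, 25, 27, 28, 32, 34, 36, 37, 42}; the non-residues are the remaining 23 nonzero classes.

5, 10, 11, 13, 15, 19, 20, 22, 23, 26, 29, 30, 31, 33, 35, 38, 39, 40, 41, 43, 44, 45, 46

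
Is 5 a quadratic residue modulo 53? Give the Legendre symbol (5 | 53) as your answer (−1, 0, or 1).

-1

Euler's criterion: (5/53) ≡ 5^26 (mod 53).
5^2 ≡ 25 (mod 53)
5^4 ≡ 42 (mod 53)
5^8 ≡ 15 (mod 53)
5^16 ≡ 13 (mod 53)
5^26 = 5^(16+8+2) ≡ 52 (mod 53).
Result is 52 ≡ −1, so (5/53) = −1.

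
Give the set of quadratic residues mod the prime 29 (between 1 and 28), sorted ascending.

Square k = 1,…,14 (k and 29−k give the same square):
1²=1, 2²=4, 3²=9, 4²=16, 5²=25, 6²≡7, 7²≡20, 8²≡6, 9²≡23, 10²≡13, 11²≡5, 12²≡28, 13²≡24, 14²≡22 (mod 29).
So the quadratic residues mod 29 are {1, 4, 5, 6, 7, 9, 13, 16, 20, 22, 23, 24, 25, 28}.

1,4,5,6,7,9,13,16,20,22,23,24,25,28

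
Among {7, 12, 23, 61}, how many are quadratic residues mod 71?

1

(7/71) = -1 → non-residue.
(12/71) = +1 → QR.
(23/71) = -1 → non-residue.
(61/71) = -1 → non-residue.
Total quadratic residues among the 4: 1.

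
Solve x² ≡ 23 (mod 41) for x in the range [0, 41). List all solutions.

8, 33

41 ≡ 1 (mod 4), so we find a root by search.
Trying successive values, 8² = 64 ≡ 23 (mod 41). The other root is 41 − 8 = 33.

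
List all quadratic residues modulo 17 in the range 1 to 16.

Square k = 1,…,8 (k and 17−k give the same square):
1²=1, 2²=4, 3²=9, 4²=16, 5²≡8, 6²≡2, 7²≡15, 8²≡13 (mod 17).
So the quadratic residues mod 17 are {1, 2, 4, 8, 9, 13, 15, 16}.

1 2 4 8 9 13 15 16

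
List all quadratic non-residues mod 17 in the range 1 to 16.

3 5 6 7 10 11 12 14

Square k = 1,…,8 (k and 17−k give the same square):
1²=1, 2²=4, 3²=9, 4²=16, 5²≡8, 6²≡2, 7²≡15, 8²≡13 (mod 17).
The residues are {1, 2, 4, 8, 9, 13, 15, 16}; the non-residues are the remaining 8 nonzero classes.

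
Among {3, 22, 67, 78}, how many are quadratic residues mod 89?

3

(3/89) = -1 → non-residue.
(22/89) = +1 → QR.
(67/89) = +1 → QR.
(78/89) = +1 → QR.
Total quadratic residues among the 4: 3.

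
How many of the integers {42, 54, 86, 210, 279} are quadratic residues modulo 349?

4

(42/349) = +1 → QR.
(54/349) = -1 → non-residue.
(86/349) = +1 → QR.
(210/349) = +1 → QR.
(279/349) = +1 → QR.
Total quadratic residues among the 5: 4.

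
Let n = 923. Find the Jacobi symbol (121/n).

Reciprocity: 121 ≡ 1 and 923 ≡ 3 (mod 4), so (121/923) = +(923/121).
Reduce top mod 121: now compute (76/121).
Pull out 2^2: since 121 ≡ 1 (mod 8), (2/121) = +1, so (2/121)^2 = +1.
Reciprocity: 19 ≡ 3 and 121 ≡ 1 (mod 4), so (19/121) = +(121/19).
Reduce top mod 19: now compute (7/19).
Reciprocity: 7 ≡ 3 and 19 ≡ 3 (mod 4), so (7/19) = −(19/7).
Reduce top mod 7: now compute (5/7).
Reciprocity: 5 ≡ 1 and 7 ≡ 3 (mod 4), so (5/7) = +(7/5).
Reduce top mod 5: now compute (2/5).
Pull out 2: since 5 ≡ 5 (mod 8), (2/5) = -1.
Reached (1/5) = 1. Collecting the sign flips along the way, the symbol is +1.

1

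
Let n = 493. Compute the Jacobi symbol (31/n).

Reciprocity: 31 ≡ 3 and 493 ≡ 1 (mod 4), so (31/493) = +(493/31).
Reduce top mod 31: now compute (28/31).
Pull out 2^2: since 31 ≡ 7 (mod 8), (2/31) = +1, so (2/31)^2 = +1.
Reciprocity: 7 ≡ 3 and 31 ≡ 3 (mod 4), so (7/31) = −(31/7).
Reduce top mod 7: now compute (3/7).
Reciprocity: 3 ≡ 3 and 7 ≡ 3 (mod 4), so (3/7) = −(7/3).
Reduce top mod 3: now compute (1/3).
Reached (1/3) = 1. Collecting the sign flips along the way, the symbol is +1.

1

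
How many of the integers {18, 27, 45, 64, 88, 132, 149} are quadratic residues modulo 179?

(18/179) = -1 → non-residue.
(27/179) = +1 → QR.
(45/179) = +1 → QR.
(64/179) = +1 → QR.
(88/179) = +1 → QR.
(132/179) = -1 → non-residue.
(149/179) = +1 → QR.
Total quadratic residues among the 7: 5.

5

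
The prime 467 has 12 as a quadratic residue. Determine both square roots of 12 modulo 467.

Since 467 ≡ 3 (mod 4), a square root of 12 is 12^((467+1)/4) = 12^117 mod 467.
Repeated squaring: 12^2≡144, 12^4≡188, 12^8≡319, 12^16≡422, 12^32≡157, 12^64≡365 (mod 467).
12^117 = 12^(64+32+16+4+1) ≡ 332 (mod 467).
Check: 332² = 110224 ≡ 12 (mod 467). The two roots are 135 and 332.

135, 332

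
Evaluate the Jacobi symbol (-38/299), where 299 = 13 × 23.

1

First reduce: -38 ≡ 261 (mod 299).
Reciprocity: 261 ≡ 1 and 299 ≡ 3 (mod 4), so (261/299) = +(299/261).
Reduce top mod 261: now compute (38/261).
Pull out 2: since 261 ≡ 5 (mod 8), (2/261) = -1.
Reciprocity: 19 ≡ 3 and 261 ≡ 1 (mod 4), so (19/261) = +(261/19).
Reduce top mod 19: now compute (14/19).
Pull out 2: since 19 ≡ 3 (mod 8), (2/19) = -1.
Reciprocity: 7 ≡ 3 and 19 ≡ 3 (mod 4), so (7/19) = −(19/7).
Reduce top mod 7: now compute (5/7).
Reciprocity: 5 ≡ 1 and 7 ≡ 3 (mod 4), so (5/7) = +(7/5).
Reduce top mod 5: now compute (2/5).
Pull out 2: since 5 ≡ 5 (mod 8), (2/5) = -1.
Reached (1/5) = 1. Collecting the sign flips along the way, the symbol is +1.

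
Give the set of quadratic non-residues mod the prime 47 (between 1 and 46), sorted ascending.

Square k = 1,…,23 (k and 47−k give the same square):
1²=1, 2²=4, 3²=9, 4²=16, 5²=25, 6²=36, 7²≡2, 8²≡17, 9²≡34, 10²≡6, 11²≡27, 12²≡3, 13²≡28, 14²≡8, 15²≡37, 16²≡21, 17²≡7, 18²≡42, 19²≡32, 20²≡24, 21²≡18, 22²≡14, 23²≡12 (mod 47).
The residues are {1, 2, 3, 4, 6, 7, 8, 9, 12, 14, 16, 17, 18, 21, 24, 25, 27, 28, 32, 34, 36, 37, 42}; the non-residues are the remaining 23 nonzero classes.

5,10,11,13,15,19,20,22,23,26,29,30,31,33,35,38,39,40,41,43,44,45,46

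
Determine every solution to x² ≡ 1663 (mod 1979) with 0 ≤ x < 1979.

Since 1979 ≡ 3 (mod 4), a square root of 1663 is 1663^((1979+1)/4) = 1663^495 mod 1979.
Repeated squaring: 1663^2≡906, 1663^4≡1530, 1663^8≡1722, 1663^16≡742, 1663^32≡402, 1663^64≡1305, 1663^128≡1085, 1663^256≡1699 (mod 1979).
1663^495 = 1663^(256+128+64+32+8+4+2+1) ≡ 1584 (mod 1979).
Check: 1584² = 2509056 ≡ 1663 (mod 1979). The two roots are 395 and 1584.

395, 1584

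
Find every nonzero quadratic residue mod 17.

1,2,4,8,9,13,15,16

Square k = 1,…,8 (k and 17−k give the same square):
1²=1, 2²=4, 3²=9, 4²=16, 5²≡8, 6²≡2, 7²≡15, 8²≡13 (mod 17).
So the quadratic residues mod 17 are {1, 2, 4, 8, 9, 13, 15, 16}.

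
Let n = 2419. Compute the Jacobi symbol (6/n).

1

Pull out 2: since 2419 ≡ 3 (mod 8), (2/2419) = -1.
Reciprocity: 3 ≡ 3 and 2419 ≡ 3 (mod 4), so (3/2419) = −(2419/3).
Reduce top mod 3: now compute (1/3).
Reached (1/3) = 1. Collecting the sign flips along the way, the symbol is +1.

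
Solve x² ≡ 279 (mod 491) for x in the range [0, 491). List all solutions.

233, 258

Since 491 ≡ 3 (mod 4), a square root of 279 is 279^((491+1)/4) = 279^123 mod 491.
Repeated squaring: 279^2≡263, 279^4≡429, 279^8≡407, 279^16≡182, 279^32≡227, 279^64≡465 (mod 491).
279^123 = 279^(64+32+16+8+2+1) ≡ 233 (mod 491).
Check: 233² = 54289 ≡ 279 (mod 491). The two roots are 233 and 258.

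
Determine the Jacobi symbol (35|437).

1

Reciprocity: 35 ≡ 3 and 437 ≡ 1 (mod 4), so (35/437) = +(437/35).
Reduce top mod 35: now compute (17/35).
Reciprocity: 17 ≡ 1 and 35 ≡ 3 (mod 4), so (17/35) = +(35/17).
Reduce top mod 17: now compute (1/17).
Reached (1/17) = 1. Collecting the sign flips along the way, the symbol is +1.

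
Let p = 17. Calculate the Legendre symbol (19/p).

First reduce: 19 ≡ 2 (mod 17).
Pull out 2: since 17 ≡ 1 (mod 8), (2/17) = +1.
Reached (1/17) = 1. Collecting the sign flips along the way, the symbol is +1.

1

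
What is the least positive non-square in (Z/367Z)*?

3

(2/367) = +1, so 2 is a residue.
(3/367) = −1, so 3 is the smallest positive non-residue mod 367.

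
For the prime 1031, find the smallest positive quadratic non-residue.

7

(2/1031) = +1, so 2 is a residue.
(3/1031) = +1, so 3 is a residue.
(4/1031) = +1, so 4 is a residue.
(5/1031) = +1, so 5 is a residue.
(6/1031) = +1, so 6 is a residue.
(7/1031) = −1, so 7 is the smallest positive non-residue mod 1031.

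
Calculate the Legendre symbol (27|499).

-1

Reciprocity: 27 ≡ 3 and 499 ≡ 3 (mod 4), so (27/499) = −(499/27).
Reduce top mod 27: now compute (13/27).
Reciprocity: 13 ≡ 1 and 27 ≡ 3 (mod 4), so (13/27) = +(27/13).
Reduce top mod 13: now compute (1/13).
Reached (1/13) = 1. Collecting the sign flips along the way, the symbol is -1.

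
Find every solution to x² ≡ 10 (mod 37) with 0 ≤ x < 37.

11, 26

37 ≡ 1 (mod 4), so we find a root by search.
Trying successive values, 11² = 121 ≡ 10 (mod 37). The other root is 37 − 11 = 26.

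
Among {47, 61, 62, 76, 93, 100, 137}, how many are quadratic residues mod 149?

4

(47/149) = +1 → QR.
(61/149) = +1 → QR.
(62/149) = -1 → non-residue.
(76/149) = +1 → QR.
(93/149) = -1 → non-residue.
(100/149) = +1 → QR.
(137/149) = -1 → non-residue.
Total quadratic residues among the 7: 4.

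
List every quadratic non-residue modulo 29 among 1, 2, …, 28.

2 3 8 10 11 12 14 15 17 18 19 21 26 27

Square k = 1,…,14 (k and 29−k give the same square):
1²=1, 2²=4, 3²=9, 4²=16, 5²=25, 6²≡7, 7²≡20, 8²≡6, 9²≡23, 10²≡13, 11²≡5, 12²≡28, 13²≡24, 14²≡22 (mod 29).
The residues are {1, 4, 5, 6, 7, 9, 13, 16, 20, 22, 23, 24, 25, 28}; the non-residues are the remaining 14 nonzero classes.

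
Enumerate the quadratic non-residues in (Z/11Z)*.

2, 6, 7, 8, 10

Square k = 1,…,5 (k and 11−k give the same square):
1²=1, 2²=4, 3²=9, 4²≡5, 5²≡3 (mod 11).
The residues are {1, 3, 4, 5, 9}; the non-residues are the remaining 5 nonzero classes.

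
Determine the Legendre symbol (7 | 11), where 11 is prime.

Reciprocity: 7 ≡ 3 and 11 ≡ 3 (mod 4), so (7/11) = −(11/7).
Reduce top mod 7: now compute (4/7).
Pull out 2^2: since 7 ≡ 7 (mod 8), (2/7) = +1, so (2/7)^2 = +1.
Reached (1/7) = 1. Collecting the sign flips along the way, the symbol is -1.

-1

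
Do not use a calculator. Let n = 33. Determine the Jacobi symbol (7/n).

-1

Reciprocity: 7 ≡ 3 and 33 ≡ 1 (mod 4), so (7/33) = +(33/7).
Reduce top mod 7: now compute (5/7).
Reciprocity: 5 ≡ 1 and 7 ≡ 3 (mod 4), so (5/7) = +(7/5).
Reduce top mod 5: now compute (2/5).
Pull out 2: since 5 ≡ 5 (mod 8), (2/5) = -1.
Reached (1/5) = 1. Collecting the sign flips along the way, the symbol is -1.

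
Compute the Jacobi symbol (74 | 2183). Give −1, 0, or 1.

0

Pull out 2: since 2183 ≡ 7 (mod 8), (2/2183) = +1.
Reciprocity: 37 ≡ 1 and 2183 ≡ 3 (mod 4), so (37/2183) = +(2183/37).
Reduce top mod 37: now compute (0/37).
Top reduces to 0: gcd > 1, so the symbol is 0.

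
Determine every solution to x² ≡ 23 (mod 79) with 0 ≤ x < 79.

24, 55

Since 79 ≡ 3 (mod 4), a square root of 23 is 23^((79+1)/4) = 23^20 mod 79.
Repeated squaring: 23^2≡55, 23^4≡23, 23^8≡55, 23^16≡23 (mod 79).
23^20 = 23^(16+4) ≡ 55 (mod 79).
Check: 55² = 3025 ≡ 23 (mod 79). The two roots are 24 and 55.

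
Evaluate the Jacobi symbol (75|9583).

-1

Reciprocity: 75 ≡ 3 and 9583 ≡ 3 (mod 4), so (75/9583) = −(9583/75).
Reduce top mod 75: now compute (58/75).
Pull out 2: since 75 ≡ 3 (mod 8), (2/75) = -1.
Reciprocity: 29 ≡ 1 and 75 ≡ 3 (mod 4), so (29/75) = +(75/29).
Reduce top mod 29: now compute (17/29).
Reciprocity: 17 ≡ 1 and 29 ≡ 1 (mod 4), so (17/29) = +(29/17).
Reduce top mod 17: now compute (12/17).
Pull out 2^2: since 17 ≡ 1 (mod 8), (2/17) = +1, so (2/17)^2 = +1.
Reciprocity: 3 ≡ 3 and 17 ≡ 1 (mod 4), so (3/17) = +(17/3).
Reduce top mod 3: now compute (2/3).
Pull out 2: since 3 ≡ 3 (mod 8), (2/3) = -1.
Reached (1/3) = 1. Collecting the sign flips along the way, the symbol is -1.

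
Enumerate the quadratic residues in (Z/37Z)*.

1 3 4 7 9 10 11 12 16 21 25 26 27 28 30 33 34 36

Square k = 1,…,18 (k and 37−k give the same square):
1²=1, 2²=4, 3²=9, 4²=16, 5²=25, 6²=36, 7²≡12, 8²≡27, 9²≡7, 10²≡26, 11²≡10, 12²≡33, 13²≡21, 14²≡11, 15²≡3, 16²≡34, 17²≡30, 18²≡28 (mod 37).
So the quadratic residues mod 37 are {1, 3, 4, 7, 9, 10, 11, 12, 16, 21, 25, 26, 27, 28, 30, 33, 34, 36}.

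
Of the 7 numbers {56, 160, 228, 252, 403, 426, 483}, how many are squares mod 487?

(56/487) = -1 → non-residue.
(160/487) = -1 → non-residue.
(228/487) = -1 → non-residue.
(252/487) = -1 → non-residue.
(403/487) = -1 → non-residue.
(426/487) = -1 → non-residue.
(483/487) = -1 → non-residue.
Total quadratic residues among the 7: 0.

0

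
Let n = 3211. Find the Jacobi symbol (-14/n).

First reduce: -14 ≡ 3197 (mod 3211).
Reciprocity: 3197 ≡ 1 and 3211 ≡ 3 (mod 4), so (3197/3211) = +(3211/3197).
Reduce top mod 3197: now compute (14/3197).
Pull out 2: since 3197 ≡ 5 (mod 8), (2/3197) = -1.
Reciprocity: 7 ≡ 3 and 3197 ≡ 1 (mod 4), so (7/3197) = +(3197/7).
Reduce top mod 7: now compute (5/7).
Reciprocity: 5 ≡ 1 and 7 ≡ 3 (mod 4), so (5/7) = +(7/5).
Reduce top mod 5: now compute (2/5).
Pull out 2: since 5 ≡ 5 (mod 8), (2/5) = -1.
Reached (1/5) = 1. Collecting the sign flips along the way, the symbol is +1.

1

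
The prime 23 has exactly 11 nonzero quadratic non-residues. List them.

5 7 10 11 14 15 17 19 20 21 22

Square k = 1,…,11 (k and 23−k give the same square):
1²=1, 2²=4, 3²=9, 4²=16, 5²≡2, 6²≡13, 7²≡3, 8²≡18, 9²≡12, 10²≡8, 11²≡6 (mod 23).
The residues are {1, 2, 3, 4, 6, 8, 9, 12, 13, 16, 18}; the non-residues are the remaining 11 nonzero classes.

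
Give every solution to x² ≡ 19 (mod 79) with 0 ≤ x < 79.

16, 63

Since 79 ≡ 3 (mod 4), a square root of 19 is 19^((79+1)/4) = 19^20 mod 79.
Repeated squaring: 19^2≡45, 19^4≡50, 19^8≡51, 19^16≡73 (mod 79).
19^20 = 19^(16+4) ≡ 16 (mod 79).
Check: 16² = 256 ≡ 19 (mod 79). The two roots are 16 and 63.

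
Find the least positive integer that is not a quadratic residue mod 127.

3

(2/127) = +1, so 2 is a residue.
(3/127) = −1, so 3 is the smallest positive non-residue mod 127.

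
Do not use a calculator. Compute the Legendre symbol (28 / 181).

Euler's criterion: (28/181) ≡ 28^90 (mod 181).
28^2 ≡ 60 (mod 181)
28^4 ≡ 161 (mod 181)
28^8 ≡ 38 (mod 181)
28^16 ≡ 177 (mod 181)
28^32 ≡ 16 (mod 181)
28^64 ≡ 75 (mod 181)
28^90 = 28^(64+16+8+2) ≡ 180 (mod 181).
Result is 180 ≡ −1, so (28/181) = −1.

-1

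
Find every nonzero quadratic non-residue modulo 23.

5,7,10,11,14,15,17,19,20,21,22

Square k = 1,…,11 (k and 23−k give the same square):
1²=1, 2²=4, 3²=9, 4²=16, 5²≡2, 6²≡13, 7²≡3, 8²≡18, 9²≡12, 10²≡8, 11²≡6 (mod 23).
The residues are {1, 2, 3, 4, 6, 8, 9, 12, 13, 16, 18}; the non-residues are the remaining 11 nonzero classes.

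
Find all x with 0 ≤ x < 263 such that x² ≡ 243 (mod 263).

56, 207

Since 263 ≡ 3 (mod 4), a square root of 243 is 243^((263+1)/4) = 243^66 mod 263.
Repeated squaring: 243^2≡137, 243^4≡96, 243^8≡11, 243^16≡121, 243^32≡176, 243^64≡205 (mod 263).
243^66 = 243^(64+2) ≡ 207 (mod 263).
Check: 207² = 42849 ≡ 243 (mod 263). The two roots are 56 and 207.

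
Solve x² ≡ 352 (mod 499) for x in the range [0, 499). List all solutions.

Since 499 ≡ 3 (mod 4), a square root of 352 is 352^((499+1)/4) = 352^125 mod 499.
Repeated squaring: 352^2≡152, 352^4≡150, 352^8≡45, 352^16≡29, 352^32≡342, 352^64≡198 (mod 499).
352^125 = 352^(64+32+16+8+4+1) ≡ 43 (mod 499).
Check: 43² = 1849 ≡ 352 (mod 499). The two roots are 43 and 456.

43, 456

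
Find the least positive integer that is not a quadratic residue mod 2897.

3

(2/2897) = +1, so 2 is a residue.
(3/2897) = −1, so 3 is the smallest positive non-residue mod 2897.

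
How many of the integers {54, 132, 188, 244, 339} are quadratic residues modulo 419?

1

(54/419) = -1 → non-residue.
(132/419) = -1 → non-residue.
(188/419) = +1 → QR.
(244/419) = -1 → non-residue.
(339/419) = -1 → non-residue.
Total quadratic residues among the 5: 1.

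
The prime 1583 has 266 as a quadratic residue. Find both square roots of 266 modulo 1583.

43, 1540

Since 1583 ≡ 3 (mod 4), a square root of 266 is 266^((1583+1)/4) = 266^396 mod 1583.
Repeated squaring: 266^2≡1104, 266^4≡1489, 266^8≡921, 266^16≡1336, 266^32≡855, 266^64≡1262, 266^128≡146, 266^256≡737 (mod 1583).
266^396 = 266^(256+128+8+4) ≡ 1540 (mod 1583).
Check: 1540² = 2371600 ≡ 266 (mod 1583). The two roots are 43 and 1540.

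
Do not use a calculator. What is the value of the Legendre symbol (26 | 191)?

1

Pull out 2: since 191 ≡ 7 (mod 8), (2/191) = +1.
Reciprocity: 13 ≡ 1 and 191 ≡ 3 (mod 4), so (13/191) = +(191/13).
Reduce top mod 13: now compute (9/13).
Reciprocity: 9 ≡ 1 and 13 ≡ 1 (mod 4), so (9/13) = +(13/9).
Reduce top mod 9: now compute (4/9).
Pull out 2^2: since 9 ≡ 1 (mod 8), (2/9) = +1, so (2/9)^2 = +1.
Reached (1/9) = 1. Collecting the sign flips along the way, the symbol is +1.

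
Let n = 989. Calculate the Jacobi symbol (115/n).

Reciprocity: 115 ≡ 3 and 989 ≡ 1 (mod 4), so (115/989) = +(989/115).
Reduce top mod 115: now compute (69/115).
Reciprocity: 69 ≡ 1 and 115 ≡ 3 (mod 4), so (69/115) = +(115/69).
Reduce top mod 69: now compute (46/69).
Pull out 2: since 69 ≡ 5 (mod 8), (2/69) = -1.
Reciprocity: 23 ≡ 3 and 69 ≡ 1 (mod 4), so (23/69) = +(69/23).
Reduce top mod 23: now compute (0/23).
Top reduces to 0: gcd > 1, so the symbol is 0.

0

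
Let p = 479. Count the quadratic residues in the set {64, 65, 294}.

2

(64/479) = +1 → QR.
(65/479) = -1 → non-residue.
(294/479) = +1 → QR.
Total quadratic residues among the 3: 2.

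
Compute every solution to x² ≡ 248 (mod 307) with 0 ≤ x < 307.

Since 307 ≡ 3 (mod 4), a square root of 248 is 248^((307+1)/4) = 248^77 mod 307.
Repeated squaring: 248^2≡104, 248^4≡71, 248^8≡129, 248^16≡63, 248^32≡285, 248^64≡177 (mod 307).
248^77 = 248^(64+8+4+1) ≡ 255 (mod 307).
Check: 255² = 65025 ≡ 248 (mod 307). The two roots are 52 and 255.

52, 255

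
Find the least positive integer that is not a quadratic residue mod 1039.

(2/1039) = +1, so 2 is a residue.
(3/1039) = −1, so 3 is the smallest positive non-residue mod 1039.

3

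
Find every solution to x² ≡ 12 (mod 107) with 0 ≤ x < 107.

Since 107 ≡ 3 (mod 4), a square root of 12 is 12^((107+1)/4) = 12^27 mod 107.
Repeated squaring: 12^2≡37, 12^4≡85, 12^8≡56, 12^16≡33 (mod 107).
12^27 = 12^(16+8+2+1) ≡ 36 (mod 107).
Check: 36² = 1296 ≡ 12 (mod 107). The two roots are 36 and 71.

36, 71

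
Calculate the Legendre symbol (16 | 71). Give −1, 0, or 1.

Euler's criterion: (16/71) ≡ 16^35 (mod 71).
16^2 ≡ 43 (mod 71)
16^4 ≡ 3 (mod 71)
16^8 ≡ 9 (mod 71)
16^16 ≡ 10 (mod 71)
16^32 ≡ 29 (mod 71)
16^35 = 16^(32+2+1) ≡ 1 (mod 71).
Result is 1, so (16/71) = 1.

1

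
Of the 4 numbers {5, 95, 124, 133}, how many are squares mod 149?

4

(5/149) = +1 → QR.
(95/149) = +1 → QR.
(124/149) = +1 → QR.
(133/149) = +1 → QR.
Total quadratic residues among the 4: 4.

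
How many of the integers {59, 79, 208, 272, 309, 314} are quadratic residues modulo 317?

2

(59/317) = +1 → QR.
(79/317) = +1 → QR.
(208/317) = -1 → non-residue.
(272/317) = -1 → non-residue.
(309/317) = -1 → non-residue.
(314/317) = -1 → non-residue.
Total quadratic residues among the 6: 2.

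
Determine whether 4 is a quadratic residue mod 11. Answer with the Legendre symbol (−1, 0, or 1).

Euler's criterion: (4/11) ≡ 4^5 (mod 11).
4^2 ≡ 5 (mod 11)
4^4 ≡ 3 (mod 11)
4^5 = 4^(4+1) ≡ 1 (mod 11).
Result is 1, so (4/11) = 1.

1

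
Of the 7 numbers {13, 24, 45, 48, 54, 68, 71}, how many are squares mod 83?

2

(13/83) = -1 → non-residue.
(24/83) = -1 → non-residue.
(45/83) = -1 → non-residue.
(48/83) = +1 → QR.
(54/83) = -1 → non-residue.
(68/83) = +1 → QR.
(71/83) = -1 → non-residue.
Total quadratic residues among the 7: 2.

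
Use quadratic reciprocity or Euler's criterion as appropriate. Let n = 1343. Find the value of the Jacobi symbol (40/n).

-1

Pull out 2^3: since 1343 ≡ 7 (mod 8), (2/1343) = +1, so (2/1343)^3 = +1.
Reciprocity: 5 ≡ 1 and 1343 ≡ 3 (mod 4), so (5/1343) = +(1343/5).
Reduce top mod 5: now compute (3/5).
Reciprocity: 3 ≡ 3 and 5 ≡ 1 (mod 4), so (3/5) = +(5/3).
Reduce top mod 3: now compute (2/3).
Pull out 2: since 3 ≡ 3 (mod 8), (2/3) = -1.
Reached (1/3) = 1. Collecting the sign flips along the way, the symbol is -1.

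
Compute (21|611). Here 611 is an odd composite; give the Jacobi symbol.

Reciprocity: 21 ≡ 1 and 611 ≡ 3 (mod 4), so (21/611) = +(611/21).
Reduce top mod 21: now compute (2/21).
Pull out 2: since 21 ≡ 5 (mod 8), (2/21) = -1.
Reached (1/21) = 1. Collecting the sign flips along the way, the symbol is -1.

-1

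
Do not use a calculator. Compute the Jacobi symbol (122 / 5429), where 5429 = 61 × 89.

Pull out 2: since 5429 ≡ 5 (mod 8), (2/5429) = -1.
Reciprocity: 61 ≡ 1 and 5429 ≡ 1 (mod 4), so (61/5429) = +(5429/61).
Reduce top mod 61: now compute (0/61).
Top reduces to 0: gcd > 1, so the symbol is 0.

0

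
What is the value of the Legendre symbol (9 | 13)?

1

Reciprocity: 9 ≡ 1 and 13 ≡ 1 (mod 4), so (9/13) = +(13/9).
Reduce top mod 9: now compute (4/9).
Pull out 2^2: since 9 ≡ 1 (mod 8), (2/9) = +1, so (2/9)^2 = +1.
Reached (1/9) = 1. Collecting the sign flips along the way, the symbol is +1.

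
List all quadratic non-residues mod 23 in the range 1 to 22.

5, 7, 10, 11, 14, 15, 17, 19, 20, 21, 22

Square k = 1,…,11 (k and 23−k give the same square):
1²=1, 2²=4, 3²=9, 4²=16, 5²≡2, 6²≡13, 7²≡3, 8²≡18, 9²≡12, 10²≡8, 11²≡6 (mod 23).
The residues are {1, 2, 3, 4, 6, 8, 9, 12, 13, 16, 18}; the non-residues are the remaining 11 nonzero classes.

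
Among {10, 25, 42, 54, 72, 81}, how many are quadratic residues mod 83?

3

(10/83) = +1 → QR.
(25/83) = +1 → QR.
(42/83) = -1 → non-residue.
(54/83) = -1 → non-residue.
(72/83) = -1 → non-residue.
(81/83) = +1 → QR.
Total quadratic residues among the 6: 3.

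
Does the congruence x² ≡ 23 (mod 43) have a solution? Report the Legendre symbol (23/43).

1

Euler's criterion: (23/43) ≡ 23^21 (mod 43).
23^2 ≡ 13 (mod 43)
23^4 ≡ 40 (mod 43)
23^8 ≡ 9 (mod 43)
23^16 ≡ 38 (mod 43)
23^21 = 23^(16+4+1) ≡ 1 (mod 43).
Result is 1, so (23/43) = 1.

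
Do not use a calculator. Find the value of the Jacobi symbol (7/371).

Reciprocity: 7 ≡ 3 and 371 ≡ 3 (mod 4), so (7/371) = −(371/7).
Reduce top mod 7: now compute (0/7).
Top reduces to 0: gcd > 1, so the symbol is 0.

0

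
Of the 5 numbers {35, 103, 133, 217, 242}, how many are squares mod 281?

(35/281) = +1 → QR.
(103/281) = -1 → non-residue.
(133/281) = -1 → non-residue.
(217/281) = +1 → QR.
(242/281) = +1 → QR.
Total quadratic residues among the 5: 3.

3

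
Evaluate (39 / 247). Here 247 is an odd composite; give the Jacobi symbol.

0

Reciprocity: 39 ≡ 3 and 247 ≡ 3 (mod 4), so (39/247) = −(247/39).
Reduce top mod 39: now compute (13/39).
Reciprocity: 13 ≡ 1 and 39 ≡ 3 (mod 4), so (13/39) = +(39/13).
Reduce top mod 13: now compute (0/13).
Top reduces to 0: gcd > 1, so the symbol is 0.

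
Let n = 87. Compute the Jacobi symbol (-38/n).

1

First reduce: -38 ≡ 49 (mod 87).
Reciprocity: 49 ≡ 1 and 87 ≡ 3 (mod 4), so (49/87) = +(87/49).
Reduce top mod 49: now compute (38/49).
Pull out 2: since 49 ≡ 1 (mod 8), (2/49) = +1.
Reciprocity: 19 ≡ 3 and 49 ≡ 1 (mod 4), so (19/49) = +(49/19).
Reduce top mod 19: now compute (11/19).
Reciprocity: 11 ≡ 3 and 19 ≡ 3 (mod 4), so (11/19) = −(19/11).
Reduce top mod 11: now compute (8/11).
Pull out 2^3: since 11 ≡ 3 (mod 8), (2/11) = -1, so (2/11)^3 = -1.
Reached (1/11) = 1. Collecting the sign flips along the way, the symbol is +1.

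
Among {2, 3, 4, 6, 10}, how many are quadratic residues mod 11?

(2/11) = -1 → non-residue.
(3/11) = +1 → QR.
(4/11) = +1 → QR.
(6/11) = -1 → non-residue.
(10/11) = -1 → non-residue.
Total quadratic residues among the 5: 2.

2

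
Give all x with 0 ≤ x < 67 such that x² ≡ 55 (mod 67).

Since 67 ≡ 3 (mod 4), a square root of 55 is 55^((67+1)/4) = 55^17 mod 67.
Repeated squaring: 55^2≡10, 55^4≡33, 55^8≡17, 55^16≡21 (mod 67).
55^17 = 55^(16+1) ≡ 16 (mod 67).
Check: 16² = 256 ≡ 55 (mod 67). The two roots are 16 and 51.

16, 51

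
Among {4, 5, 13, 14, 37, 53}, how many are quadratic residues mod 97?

2

(4/97) = +1 → QR.
(5/97) = -1 → non-residue.
(13/97) = -1 → non-residue.
(14/97) = -1 → non-residue.
(37/97) = -1 → non-residue.
(53/97) = +1 → QR.
Total quadratic residues among the 6: 2.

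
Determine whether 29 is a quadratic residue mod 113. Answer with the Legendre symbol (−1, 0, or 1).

Reciprocity: 29 ≡ 1 and 113 ≡ 1 (mod 4), so (29/113) = +(113/29).
Reduce top mod 29: now compute (26/29).
Pull out 2: since 29 ≡ 5 (mod 8), (2/29) = -1.
Reciprocity: 13 ≡ 1 and 29 ≡ 1 (mod 4), so (13/29) = +(29/13).
Reduce top mod 13: now compute (3/13).
Reciprocity: 3 ≡ 3 and 13 ≡ 1 (mod 4), so (3/13) = +(13/3).
Reduce top mod 3: now compute (1/3).
Reached (1/3) = 1. Collecting the sign flips along the way, the symbol is -1.

-1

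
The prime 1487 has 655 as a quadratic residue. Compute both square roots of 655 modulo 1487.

202, 1285

Since 1487 ≡ 3 (mod 4), a square root of 655 is 655^((1487+1)/4) = 655^372 mod 1487.
Repeated squaring: 655^2≡769, 655^4≡1022, 655^8≡610, 655^16≡350, 655^32≡566, 655^64≡651, 655^128≡6, 655^256≡36 (mod 1487).
655^372 = 655^(256+64+32+16+4) ≡ 1285 (mod 1487).
Check: 1285² = 1651225 ≡ 655 (mod 1487). The two roots are 202 and 1285.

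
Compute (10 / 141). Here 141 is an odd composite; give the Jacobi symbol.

-1

Pull out 2: since 141 ≡ 5 (mod 8), (2/141) = -1.
Reciprocity: 5 ≡ 1 and 141 ≡ 1 (mod 4), so (5/141) = +(141/5).
Reduce top mod 5: now compute (1/5).
Reached (1/5) = 1. Collecting the sign flips along the way, the symbol is -1.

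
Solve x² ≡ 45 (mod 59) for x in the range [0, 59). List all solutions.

Since 59 ≡ 3 (mod 4), a square root of 45 is 45^((59+1)/4) = 45^15 mod 59.
Repeated squaring: 45^2≡19, 45^4≡7, 45^8≡49 (mod 59).
45^15 = 45^(8+4+2+1) ≡ 35 (mod 59).
Check: 35² = 1225 ≡ 45 (mod 59). The two roots are 24 and 35.

24, 35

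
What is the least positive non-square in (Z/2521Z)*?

11

(2/2521) = +1, so 2 is a residue.
(3/2521) = +1, so 3 is a residue.
(4/2521) = +1, so 4 is a residue.
(5/2521) = +1, so 5 is a residue.
(6/2521) = +1, so 6 is a residue.
(7/2521) = +1, so 7 is a residue.
(8/2521) = +1, so 8 is a residue.
(9/2521) = +1, so 9 is a residue.
(10/2521) = +1, so 10 is a residue.
(11/2521) = −1, so 11 is the smallest positive non-residue mod 2521.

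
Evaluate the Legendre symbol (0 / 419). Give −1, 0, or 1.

0

Top reduces to 0: gcd > 1, so the symbol is 0.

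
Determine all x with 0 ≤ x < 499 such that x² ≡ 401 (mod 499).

30, 469

Since 499 ≡ 3 (mod 4), a square root of 401 is 401^((499+1)/4) = 401^125 mod 499.
Repeated squaring: 401^2≡123, 401^4≡159, 401^8≡331, 401^16≡280, 401^32≡57, 401^64≡255 (mod 499).
401^125 = 401^(64+32+16+8+4+1) ≡ 30 (mod 499).
Check: 30² = 900 ≡ 401 (mod 499). The two roots are 30 and 469.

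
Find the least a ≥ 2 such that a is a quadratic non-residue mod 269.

(2/269) = −1, so 2 is the smallest positive non-residue mod 269.

2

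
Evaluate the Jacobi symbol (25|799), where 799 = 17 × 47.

Reciprocity: 25 ≡ 1 and 799 ≡ 3 (mod 4), so (25/799) = +(799/25).
Reduce top mod 25: now compute (24/25).
Pull out 2^3: since 25 ≡ 1 (mod 8), (2/25) = +1, so (2/25)^3 = +1.
Reciprocity: 3 ≡ 3 and 25 ≡ 1 (mod 4), so (3/25) = +(25/3).
Reduce top mod 3: now compute (1/3).
Reached (1/3) = 1. Collecting the sign flips along the way, the symbol is +1.

1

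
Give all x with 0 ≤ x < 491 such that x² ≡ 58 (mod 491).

Since 491 ≡ 3 (mod 4), a square root of 58 is 58^((491+1)/4) = 58^123 mod 491.
Repeated squaring: 58^2≡418, 58^4≡419, 58^8≡274, 58^16≡444, 58^32≡245, 58^64≡123 (mod 491).
58^123 = 58^(64+32+16+8+2+1) ≡ 135 (mod 491).
Check: 135² = 18225 ≡ 58 (mod 491). The two roots are 135 and 356.

135, 356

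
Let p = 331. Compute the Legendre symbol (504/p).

First reduce: 504 ≡ 173 (mod 331).
Reciprocity: 173 ≡ 1 and 331 ≡ 3 (mod 4), so (173/331) = +(331/173).
Reduce top mod 173: now compute (158/173).
Pull out 2: since 173 ≡ 5 (mod 8), (2/173) = -1.
Reciprocity: 79 ≡ 3 and 173 ≡ 1 (mod 4), so (79/173) = +(173/79).
Reduce top mod 79: now compute (15/79).
Reciprocity: 15 ≡ 3 and 79 ≡ 3 (mod 4), so (15/79) = −(79/15).
Reduce top mod 15: now compute (4/15).
Pull out 2^2: since 15 ≡ 7 (mod 8), (2/15) = +1, so (2/15)^2 = +1.
Reached (1/15) = 1. Collecting the sign flips along the way, the symbol is +1.

1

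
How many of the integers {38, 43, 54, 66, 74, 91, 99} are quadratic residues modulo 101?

(38/101) = -1 → non-residue.
(43/101) = +1 → QR.
(54/101) = +1 → QR.
(66/101) = -1 → non-residue.
(74/101) = -1 → non-residue.
(91/101) = -1 → non-residue.
(99/101) = -1 → non-residue.
Total quadratic residues among the 7: 2.

2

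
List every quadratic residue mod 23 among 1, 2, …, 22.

1 2 3 4 6 8 9 12 13 16 18

Square k = 1,…,11 (k and 23−k give the same square):
1²=1, 2²=4, 3²=9, 4²=16, 5²≡2, 6²≡13, 7²≡3, 8²≡18, 9²≡12, 10²≡8, 11²≡6 (mod 23).
So the quadratic residues mod 23 are {1, 2, 3, 4, 6, 8, 9, 12, 13, 16, 18}.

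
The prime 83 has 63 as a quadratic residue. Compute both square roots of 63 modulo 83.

35, 48

Since 83 ≡ 3 (mod 4), a square root of 63 is 63^((83+1)/4) = 63^21 mod 83.
Repeated squaring: 63^2≡68, 63^4≡59, 63^8≡78, 63^16≡25 (mod 83).
63^21 = 63^(16+4+1) ≡ 48 (mod 83).
Check: 48² = 2304 ≡ 63 (mod 83). The two roots are 35 and 48.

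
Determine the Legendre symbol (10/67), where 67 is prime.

1

Euler's criterion: (10/67) ≡ 10^33 (mod 67).
10^2 ≡ 33 (mod 67)
10^4 ≡ 17 (mod 67)
10^8 ≡ 21 (mod 67)
10^16 ≡ 39 (mod 67)
10^32 ≡ 47 (mod 67)
10^33 = 10^(32+1) ≡ 1 (mod 67).
Result is 1, so (10/67) = 1.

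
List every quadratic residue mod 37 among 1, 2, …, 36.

Square k = 1,…,18 (k and 37−k give the same square):
1²=1, 2²=4, 3²=9, 4²=16, 5²=25, 6²=36, 7²≡12, 8²≡27, 9²≡7, 10²≡26, 11²≡10, 12²≡33, 13²≡21, 14²≡11, 15²≡3, 16²≡34, 17²≡30, 18²≡28 (mod 37).
So the quadratic residues mod 37 are {1, 3, 4, 7, 9, 10, 11, 12, 16, 21, 25, 26, 27, 28, 30, 33, 34, 36}.

1,3,4,7,9,10,11,12,16,21,25,26,27,28,30,33,34,36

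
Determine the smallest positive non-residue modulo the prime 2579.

(2/2579) = −1, so 2 is the smallest positive non-residue mod 2579.

2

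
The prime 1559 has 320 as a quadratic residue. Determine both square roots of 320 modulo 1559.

632, 927

Since 1559 ≡ 3 (mod 4), a square root of 320 is 320^((1559+1)/4) = 320^390 mod 1559.
Repeated squaring: 320^2≡1065, 320^4≡832, 320^8≡28, 320^16≡784, 320^32≡410, 320^64≡1287, 320^128≡711, 320^256≡405 (mod 1559).
320^390 = 320^(256+128+4+2) ≡ 632 (mod 1559).
Check: 632² = 399424 ≡ 320 (mod 1559). The two roots are 632 and 927.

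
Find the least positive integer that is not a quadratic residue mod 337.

5

(2/337) = +1, so 2 is a residue.
(3/337) = +1, so 3 is a residue.
(4/337) = +1, so 4 is a residue.
(5/337) = −1, so 5 is the smallest positive non-residue mod 337.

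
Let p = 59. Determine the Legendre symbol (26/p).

1

Euler's criterion: (26/59) ≡ 26^29 (mod 59).
26^2 ≡ 27 (mod 59)
26^4 ≡ 21 (mod 59)
26^8 ≡ 28 (mod 59)
26^16 ≡ 17 (mod 59)
26^29 = 26^(16+8+4+1) ≡ 1 (mod 59).
Result is 1, so (26/59) = 1.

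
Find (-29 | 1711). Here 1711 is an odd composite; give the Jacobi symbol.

0

First reduce: -29 ≡ 1682 (mod 1711).
Pull out 2: since 1711 ≡ 7 (mod 8), (2/1711) = +1.
Reciprocity: 841 ≡ 1 and 1711 ≡ 3 (mod 4), so (841/1711) = +(1711/841).
Reduce top mod 841: now compute (29/841).
Reciprocity: 29 ≡ 1 and 841 ≡ 1 (mod 4), so (29/841) = +(841/29).
Reduce top mod 29: now compute (0/29).
Top reduces to 0: gcd > 1, so the symbol is 0.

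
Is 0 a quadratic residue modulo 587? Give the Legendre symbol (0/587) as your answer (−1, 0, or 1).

Top reduces to 0: gcd > 1, so the symbol is 0.

0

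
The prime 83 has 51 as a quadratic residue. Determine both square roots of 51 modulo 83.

Since 83 ≡ 3 (mod 4), a square root of 51 is 51^((83+1)/4) = 51^21 mod 83.
Repeated squaring: 51^2≡28, 51^4≡37, 51^8≡41, 51^16≡21 (mod 83).
51^21 = 51^(16+4+1) ≡ 36 (mod 83).
Check: 36² = 1296 ≡ 51 (mod 83). The two roots are 36 and 47.

36, 47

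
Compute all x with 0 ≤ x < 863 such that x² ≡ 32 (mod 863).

141, 722

Since 863 ≡ 3 (mod 4), a square root of 32 is 32^((863+1)/4) = 32^216 mod 863.
Repeated squaring: 32^2≡161, 32^4≡31, 32^8≡98, 32^16≡111, 32^32≡239, 32^64≡163, 32^128≡679 (mod 863).
32^216 = 32^(128+64+16+8) ≡ 722 (mod 863).
Check: 722² = 521284 ≡ 32 (mod 863). The two roots are 141 and 722.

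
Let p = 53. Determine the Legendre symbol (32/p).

-1

Pull out 2^5: since 53 ≡ 5 (mod 8), (2/53) = -1, so (2/53)^5 = -1.
Reached (1/53) = 1. Collecting the sign flips along the way, the symbol is -1.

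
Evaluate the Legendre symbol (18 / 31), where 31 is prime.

1

Euler's criterion: (18/31) ≡ 18^15 (mod 31).
18^2 ≡ 14 (mod 31)
18^4 ≡ 10 (mod 31)
18^8 ≡ 7 (mod 31)
18^15 = 18^(8+4+2+1) ≡ 1 (mod 31).
Result is 1, so (18/31) = 1.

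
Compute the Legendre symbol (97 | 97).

0

First reduce: 97 ≡ 0 (mod 97).
Top reduces to 0: gcd > 1, so the symbol is 0.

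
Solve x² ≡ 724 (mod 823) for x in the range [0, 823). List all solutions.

Since 823 ≡ 3 (mod 4), a square root of 724 is 724^((823+1)/4) = 724^206 mod 823.
Repeated squaring: 724^2≡748, 724^4≡687, 724^8≡390, 724^16≡668, 724^32≡158, 724^64≡274, 724^128≡183 (mod 823).
724^206 = 724^(128+64+8+4+2) ≡ 258 (mod 823).
Check: 258² = 66564 ≡ 724 (mod 823). The two roots are 258 and 565.

258, 565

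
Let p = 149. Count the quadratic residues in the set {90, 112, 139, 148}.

2

(90/149) = -1 → non-residue.
(112/149) = +1 → QR.
(139/149) = -1 → non-residue.
(148/149) = +1 → QR.
Total quadratic residues among the 4: 2.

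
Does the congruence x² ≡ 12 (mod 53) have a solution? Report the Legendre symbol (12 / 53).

Pull out 2^2: since 53 ≡ 5 (mod 8), (2/53) = -1, so (2/53)^2 = +1.
Reciprocity: 3 ≡ 3 and 53 ≡ 1 (mod 4), so (3/53) = +(53/3).
Reduce top mod 3: now compute (2/3).
Pull out 2: since 3 ≡ 3 (mod 8), (2/3) = -1.
Reached (1/3) = 1. Collecting the sign flips along the way, the symbol is -1.

-1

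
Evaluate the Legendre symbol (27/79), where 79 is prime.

Euler's criterion: (27/79) ≡ 27^39 (mod 79).
27^2 ≡ 18 (mod 79)
27^4 ≡ 8 (mod 79)
27^8 ≡ 64 (mod 79)
27^16 ≡ 67 (mod 79)
27^32 ≡ 65 (mod 79)
27^39 = 27^(32+4+2+1) ≡ 78 (mod 79).
Result is 78 ≡ −1, so (27/79) = −1.

-1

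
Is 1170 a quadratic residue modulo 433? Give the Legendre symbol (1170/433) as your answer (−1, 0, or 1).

First reduce: 1170 ≡ 304 (mod 433).
Pull out 2^4: since 433 ≡ 1 (mod 8), (2/433) = +1, so (2/433)^4 = +1.
Reciprocity: 19 ≡ 3 and 433 ≡ 1 (mod 4), so (19/433) = +(433/19).
Reduce top mod 19: now compute (15/19).
Reciprocity: 15 ≡ 3 and 19 ≡ 3 (mod 4), so (15/19) = −(19/15).
Reduce top mod 15: now compute (4/15).
Pull out 2^2: since 15 ≡ 7 (mod 8), (2/15) = +1, so (2/15)^2 = +1.
Reached (1/15) = 1. Collecting the sign flips along the way, the symbol is -1.

-1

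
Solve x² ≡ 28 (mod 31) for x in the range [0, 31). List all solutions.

11, 20

Since 31 ≡ 3 (mod 4), a square root of 28 is 28^((31+1)/4) = 28^8 mod 31.
Repeated squaring: 28^2≡9, 28^4≡19, 28^8≡20 (mod 31).
28^8 = 28^(8) ≡ 20 (mod 31).
Check: 20² = 400 ≡ 28 (mod 31). The two roots are 11 and 20.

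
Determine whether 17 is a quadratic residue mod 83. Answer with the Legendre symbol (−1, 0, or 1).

1

Euler's criterion: (17/83) ≡ 17^41 (mod 83).
17^2 ≡ 40 (mod 83)
17^4 ≡ 23 (mod 83)
17^8 ≡ 31 (mod 83)
17^16 ≡ 48 (mod 83)
17^32 ≡ 63 (mod 83)
17^41 = 17^(32+8+1) ≡ 1 (mod 83).
Result is 1, so (17/83) = 1.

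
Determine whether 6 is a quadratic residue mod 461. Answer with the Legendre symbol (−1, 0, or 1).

Euler's criterion: (6/461) ≡ 6^230 (mod 461).
6^2 ≡ 36 (mod 461)
6^4 ≡ 374 (mod 461)
6^8 ≡ 193 (mod 461)
6^16 ≡ 369 (mod 461)
6^32 ≡ 166 (mod 461)
6^64 ≡ 357 (mod 461)
6^128 ≡ 213 (mod 461)
6^230 = 6^(128+64+32+4+2) ≡ 1 (mod 461).
Result is 1, so (6/461) = 1.

1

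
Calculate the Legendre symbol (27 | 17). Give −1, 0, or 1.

-1

Euler's criterion: (27/17) ≡ 10^8 (mod 17).
10^2 ≡ 15 (mod 17)
10^4 ≡ 4 (mod 17)
10^8 ≡ 16 (mod 17)
10^8 = 10^(8) ≡ 16 (mod 17).
Result is 16 ≡ −1, so (27/17) = −1.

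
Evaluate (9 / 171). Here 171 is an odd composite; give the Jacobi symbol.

0

Reciprocity: 9 ≡ 1 and 171 ≡ 3 (mod 4), so (9/171) = +(171/9).
Reduce top mod 9: now compute (0/9).
Top reduces to 0: gcd > 1, so the symbol is 0.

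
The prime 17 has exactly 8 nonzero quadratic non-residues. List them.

Square k = 1,…,8 (k and 17−k give the same square):
1²=1, 2²=4, 3²=9, 4²=16, 5²≡8, 6²≡2, 7²≡15, 8²≡13 (mod 17).
The residues are {1, 2, 4, 8, 9, 13, 15, 16}; the non-residues are the remaining 8 nonzero classes.

3 5 6 7 10 11 12 14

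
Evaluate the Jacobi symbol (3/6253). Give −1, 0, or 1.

1

Reciprocity: 3 ≡ 3 and 6253 ≡ 1 (mod 4), so (3/6253) = +(6253/3).
Reduce top mod 3: now compute (1/3).
Reached (1/3) = 1. Collecting the sign flips along the way, the symbol is +1.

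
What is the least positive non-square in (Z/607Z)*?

(2/607) = +1, so 2 is a residue.
(3/607) = −1, so 3 is the smallest positive non-residue mod 607.

3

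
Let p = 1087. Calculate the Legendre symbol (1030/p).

Pull out 2: since 1087 ≡ 7 (mod 8), (2/1087) = +1.
Reciprocity: 515 ≡ 3 and 1087 ≡ 3 (mod 4), so (515/1087) = −(1087/515).
Reduce top mod 515: now compute (57/515).
Reciprocity: 57 ≡ 1 and 515 ≡ 3 (mod 4), so (57/515) = +(515/57).
Reduce top mod 57: now compute (2/57).
Pull out 2: since 57 ≡ 1 (mod 8), (2/57) = +1.
Reached (1/57) = 1. Collecting the sign flips along the way, the symbol is -1.

-1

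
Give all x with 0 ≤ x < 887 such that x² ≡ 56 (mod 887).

221, 666

Since 887 ≡ 3 (mod 4), a square root of 56 is 56^((887+1)/4) = 56^222 mod 887.
Repeated squaring: 56^2≡475, 56^4≡327, 56^8≡489, 56^16≡518, 56^32≡450, 56^64≡264, 56^128≡510 (mod 887).
56^222 = 56^(128+64+16+8+4+2) ≡ 666 (mod 887).
Check: 666² = 443556 ≡ 56 (mod 887). The two roots are 221 and 666.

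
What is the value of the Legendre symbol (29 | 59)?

Euler's criterion: (29/59) ≡ 29^29 (mod 59).
29^2 ≡ 15 (mod 59)
29^4 ≡ 48 (mod 59)
29^8 ≡ 3 (mod 59)
29^16 ≡ 9 (mod 59)
29^29 = 29^(16+8+4+1) ≡ 1 (mod 59).
Result is 1, so (29/59) = 1.

1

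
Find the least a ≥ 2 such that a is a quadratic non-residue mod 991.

3

(2/991) = +1, so 2 is a residue.
(3/991) = −1, so 3 is the smallest positive non-residue mod 991.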